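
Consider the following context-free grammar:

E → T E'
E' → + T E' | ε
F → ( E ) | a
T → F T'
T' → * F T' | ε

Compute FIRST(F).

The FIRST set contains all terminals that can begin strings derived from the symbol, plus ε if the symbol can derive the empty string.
FIRST(F): F → ( E ) contributes '(' and F → a contributes 'a', so FIRST(F) = {(, a}. F is not nullable.

Final answer: {(, a}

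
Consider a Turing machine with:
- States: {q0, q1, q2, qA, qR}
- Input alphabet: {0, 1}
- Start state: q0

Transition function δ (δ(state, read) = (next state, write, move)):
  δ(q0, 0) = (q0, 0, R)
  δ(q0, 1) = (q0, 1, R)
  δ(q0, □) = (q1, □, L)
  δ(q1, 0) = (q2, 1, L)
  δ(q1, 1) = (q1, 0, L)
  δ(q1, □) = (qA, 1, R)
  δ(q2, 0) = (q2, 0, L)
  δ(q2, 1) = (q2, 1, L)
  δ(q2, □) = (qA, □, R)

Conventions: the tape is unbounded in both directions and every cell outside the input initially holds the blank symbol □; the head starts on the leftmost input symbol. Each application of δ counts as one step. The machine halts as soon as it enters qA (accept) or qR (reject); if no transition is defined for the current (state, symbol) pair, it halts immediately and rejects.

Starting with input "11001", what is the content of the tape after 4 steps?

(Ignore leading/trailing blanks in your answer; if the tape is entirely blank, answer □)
Step 0: [q0]11001 (head at position 0)
Step 1: δ(q0, 1) = (q0, 1, R)  ⊢  1[q0]1001 (head at position 1)
Step 2: δ(q0, 1) = (q0, 1, R)  ⊢  11[q0]001 (head at position 2)
Step 3: δ(q0, 0) = (q0, 0, R)  ⊢  110[q0]01 (head at position 3)
Step 4: δ(q0, 0) = (q0, 0, R)  ⊢  1100[q0]1 (head at position 4)
Tape after 4 steps (ignoring surrounding blanks): 11001

Final answer: Tape: 11001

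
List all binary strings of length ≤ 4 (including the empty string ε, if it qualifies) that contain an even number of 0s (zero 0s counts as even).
Checking every binary string of length 0 to 4:
  Length 0: accepted: ε | rejected: (none)
  Length 1: accepted: 1 | rejected: 0
  Length 2: accepted: 00, 11 | rejected: 01, 10
  Length 3: accepted: 001, 010, 100, 111 | rejected: 000, 011, 101, 110
  Length 4: accepted: 0000, 0011, 0101, 0110, 1001, 1010, 1100, 1111 | rejected: 0001, 0010, 0100, 0111, 1000, 1011, 1101, 1110
Total: 16 string(s).

Final answer: ε, 1, 00, 11, 001, 010, 100, 111, 0000, 0011, 0101, 0110, 1001, 1010, 1100, 1111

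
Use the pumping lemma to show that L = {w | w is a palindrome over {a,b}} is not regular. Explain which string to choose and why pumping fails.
Language: L = {w | w is a palindrome over {a,b}} (strings that read the same forwards and backwards)
Step 1: Assume for contradiction that L is regular, with pumping length p.
Step 2: Choose s = a^p b a^p. Then s ∈ L (it reads the same forwards and backwards) and |s| ≥ p.
Step 3: Consider any decomposition s = xyz with |xy| ≤ p and |y| > 0. Since |xy| ≤ p and the first p symbols of s are all a's, y = a^k for some k with 1 ≤ k ≤ p.
Step 4: Pumping up (i = 2): xy²z = a^(p+k) b a^p. Its reverse is a^p b a^(p+k) ≠ a^(p+k) b a^p (the single b is no longer in the middle), so xy²z is not a palindrome and xy²z ∉ L.
This contradicts the pumping lemma, so L is not regular.

Final answer: Choose s = a^p b a^p. Since |xy| ≤ p, y = a^k with k ≥ 1. Then xy²z = a^(p+k) b a^p is not a palindrome, so ∉ L.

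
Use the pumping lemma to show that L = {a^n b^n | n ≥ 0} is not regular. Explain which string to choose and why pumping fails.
Language: L = {a^n b^n | n ≥ 0} (equal numbers of a's followed by b's)
Step 1: Assume for contradiction that L is regular, with pumping length p.
Step 2: Choose s = a^p b^p. Then s ∈ L (it has p a's followed by p b's) and |s| ≥ p.
Step 3: Consider any decomposition s = xyz with |xy| ≤ p and |y| > 0. Since |xy| ≤ p and the first p symbols of s are all a's, y = a^k for some k with 1 ≤ k ≤ p.
Step 4: Pumping up (i = 2): xy²z = a^(p+k) b^p, which has more a's than b's, so xy²z ∉ L.
This contradicts the pumping lemma, so L is not regular.

Final answer: Choose s = a^p b^p. Since |xy| ≤ p, y = a^k with k ≥ 1. Then xy²z = a^(p+k) b^p ∉ L.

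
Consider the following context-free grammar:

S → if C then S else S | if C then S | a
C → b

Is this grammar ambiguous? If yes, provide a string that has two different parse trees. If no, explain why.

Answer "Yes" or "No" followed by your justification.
The 'dangling else' can attach to either if. Two leftmost derivations of  if b then if b then a else a:
  (1) S ⇒ if C then S else S ⇒ if b then S else S ⇒ if b then if C then S else S ⇒ if b then if b then S else S ⇒ if b then if b then a else S ⇒ if b then if b then a else a   (else belongs to the outer if)
  (2) S ⇒ if C then S ⇒ if b then S ⇒ if b then if C then S else S ⇒ if b then if b then S else S ⇒ if b then if b then a else S ⇒ if b then if b then a else a   (else belongs to the inner if)
Two distinct parse trees for the same string, so the grammar is ambiguous.

Final answer: Yes - the string 'if b then if b then a else a' has two distinct leftmost derivations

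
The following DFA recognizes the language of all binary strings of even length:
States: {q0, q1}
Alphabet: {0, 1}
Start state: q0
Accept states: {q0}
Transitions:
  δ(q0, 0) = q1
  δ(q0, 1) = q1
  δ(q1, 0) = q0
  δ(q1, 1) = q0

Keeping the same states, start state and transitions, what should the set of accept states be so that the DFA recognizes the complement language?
The DFA is complete (every state has a transition on every symbol), so the complement
is recognized by the same DFA with accepting and non-accepting states swapped.
Original accept states: {q0}
Complement accept states = All states - Original accept states
= {q0, q1} - {q0}
= {q1}
Complement language: strings of ODD length

Final answer: {q1}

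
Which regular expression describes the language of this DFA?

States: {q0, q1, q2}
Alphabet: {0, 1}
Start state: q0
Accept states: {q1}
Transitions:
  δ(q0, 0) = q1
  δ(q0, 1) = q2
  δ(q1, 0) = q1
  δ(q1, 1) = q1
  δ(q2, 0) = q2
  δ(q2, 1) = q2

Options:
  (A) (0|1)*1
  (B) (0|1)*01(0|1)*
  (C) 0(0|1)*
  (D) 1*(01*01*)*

Testing sample strings against the DFA:
  '00' -> accepted
  '111' -> rejected
  '100' -> rejected
  '111' -> rejected
Checking each option for a counterexample:
  (A) (0|1)*1: '0' is accepted by the DFA but does not match the regex → eliminated
  (B) (0|1)*01(0|1)*: '0' is accepted by the DFA but does not match the regex → eliminated
  (C) 0(0|1)*: agrees with the DFA on all strings of length ≤ 4
  (D) 1*(01*01*)*: ε is rejected by the DFA but matches the regex → eliminated
Only (C) 0(0|1)* is consistent with the DFA.

Final answer: (C) 0(0|1)*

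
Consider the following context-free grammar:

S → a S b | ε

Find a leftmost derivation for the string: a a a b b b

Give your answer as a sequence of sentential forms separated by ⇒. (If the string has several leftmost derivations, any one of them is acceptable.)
Start with S.
Step 1: the leftmost non-terminal is S; apply S → a S b:  a S b
Step 2: the leftmost non-terminal is S; apply S → a S b:  a a S b b
Step 3: the leftmost non-terminal is S; apply S → a S b:  a a a S b b b
Step 4: the leftmost non-terminal is S; apply S → ε:  a a a b b b

Final answer: S ⇒ a S b ⇒ a a S b b ⇒ a a a S b b b ⇒ a a a b b b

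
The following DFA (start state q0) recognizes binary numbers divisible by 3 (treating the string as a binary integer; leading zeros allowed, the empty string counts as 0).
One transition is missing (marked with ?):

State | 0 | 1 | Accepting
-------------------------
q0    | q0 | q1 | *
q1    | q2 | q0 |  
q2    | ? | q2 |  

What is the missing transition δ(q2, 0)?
q1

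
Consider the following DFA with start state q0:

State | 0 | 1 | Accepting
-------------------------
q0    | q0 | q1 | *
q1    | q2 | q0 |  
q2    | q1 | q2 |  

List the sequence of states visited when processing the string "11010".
q0 → q1 → q0 → q0 → q1 → q2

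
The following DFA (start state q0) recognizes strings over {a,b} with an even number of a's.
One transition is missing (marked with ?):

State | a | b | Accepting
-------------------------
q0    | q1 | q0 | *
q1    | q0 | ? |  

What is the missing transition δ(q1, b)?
q1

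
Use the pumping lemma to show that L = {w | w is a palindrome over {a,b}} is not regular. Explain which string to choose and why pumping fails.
Language: L = {w | w is a palindrome over {a,b}} (strings that read the same forwards and backwards)
Step 1: Assume for contradiction that L is regular, with pumping length p.
Step 2: Choose s = a^p b a^p. Then s ∈ L (it reads the same forwards and backwards) and |s| ≥ p.
Step 3: Consider any decomposition s = xyz with |xy| ≤ p and |y| > 0. Since |xy| ≤ p and the first p symbols of s are all a's, y = a^k for some k with 1 ≤ k ≤ p.
Step 4: Pumping up (i = 2): xy²z = a^(p+k) b a^p. Its reverse is a^p b a^(p+k) ≠ a^(p+k) b a^p (the single b is no longer in the middle), so xy²z is not a palindrome and xy²z ∉ L.
This contradicts the pumping lemma, so L is not regular.

Final answer: Choose s = a^p b a^p. Since |xy| ≤ p, y = a^k with k ≥ 1. Then xy²z = a^(p+k) b a^p is not a palindrome, so ∉ L.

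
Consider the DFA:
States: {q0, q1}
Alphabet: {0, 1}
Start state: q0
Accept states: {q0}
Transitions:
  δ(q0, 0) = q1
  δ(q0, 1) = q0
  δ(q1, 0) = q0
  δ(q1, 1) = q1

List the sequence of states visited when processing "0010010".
Starting at q0
Read '0': q0 -> q1
Read '0': q1 -> q0
Read '1': q0 -> q0
Read '0': q0 -> q1
Read '0': q1 -> q0
Read '1': q0 -> q0
Read '0': q0 -> q1

Final answer: q0 -> q1 -> q0 -> q0 -> q1 -> q0 -> q0 -> q1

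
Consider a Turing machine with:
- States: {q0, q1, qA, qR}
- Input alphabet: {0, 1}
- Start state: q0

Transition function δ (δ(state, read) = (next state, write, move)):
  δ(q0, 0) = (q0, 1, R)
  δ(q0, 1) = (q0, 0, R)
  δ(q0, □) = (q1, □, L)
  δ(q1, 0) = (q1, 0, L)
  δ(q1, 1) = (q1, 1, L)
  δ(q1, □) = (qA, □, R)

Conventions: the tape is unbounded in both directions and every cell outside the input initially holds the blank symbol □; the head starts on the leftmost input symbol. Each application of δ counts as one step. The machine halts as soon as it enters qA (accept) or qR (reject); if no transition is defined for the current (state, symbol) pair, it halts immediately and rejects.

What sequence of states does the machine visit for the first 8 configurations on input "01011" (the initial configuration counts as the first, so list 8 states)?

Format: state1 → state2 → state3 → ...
Step 0: [q0]01011 (head at position 0)
Step 1: δ(q0, 0) = (q0, 1, R)  ⊢  1[q0]1011 (head at position 1)
Step 2: δ(q0, 1) = (q0, 0, R)  ⊢  10[q0]011 (head at position 2)
Step 3: δ(q0, 0) = (q0, 1, R)  ⊢  101[q0]11 (head at position 3)
Step 4: δ(q0, 1) = (q0, 0, R)  ⊢  1010[q0]1 (head at position 4)
Step 5: δ(q0, 1) = (q0, 0, R)  ⊢  10100[q0]□ (head at position 5)
Step 6: δ(q0, □) = (q1, □, L)  ⊢  1010[q1]0□ (head at position 4)
Step 7: δ(q1, 0) = (q1, 0, L)  ⊢  101[q1]00□ (head at position 3)
Reading off the states of these 8 configurations: q0 → q0 → q0 → q0 → q0 → q0 → q1 → q1

Final answer: q0 → q0 → q0 → q0 → q0 → q0 → q1 → q1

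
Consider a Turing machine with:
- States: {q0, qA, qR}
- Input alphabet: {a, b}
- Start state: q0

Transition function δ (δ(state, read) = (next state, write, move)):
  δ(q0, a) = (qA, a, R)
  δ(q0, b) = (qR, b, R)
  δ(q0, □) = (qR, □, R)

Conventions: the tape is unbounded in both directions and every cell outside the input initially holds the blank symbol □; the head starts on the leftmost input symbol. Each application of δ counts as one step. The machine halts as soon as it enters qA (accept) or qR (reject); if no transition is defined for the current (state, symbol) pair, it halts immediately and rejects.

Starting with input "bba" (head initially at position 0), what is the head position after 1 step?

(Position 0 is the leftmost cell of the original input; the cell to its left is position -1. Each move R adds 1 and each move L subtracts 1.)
Step 0: [q0]bba (head at position 0)
Step 1: δ(q0, b) = (qR, b, R)  ⊢  b[qR]ba (head at position 1)
Head position after 1 step: 1

Final answer: Position 1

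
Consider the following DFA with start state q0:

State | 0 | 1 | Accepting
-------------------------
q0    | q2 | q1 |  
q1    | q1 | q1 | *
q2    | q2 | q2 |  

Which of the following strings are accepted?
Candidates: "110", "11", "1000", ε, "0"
"110": q0 → q1 → q1 → q1; q1 is accepting → accepted
"11": q0 → q1 → q1; q1 is accepting → accepted
"1000": q0 → q1 → q1 → q1 → q1; q1 is accepting → accepted
ε: q0; q0 is not accepting → rejected
"0": q0 → q2; q2 is not accepting → rejected

Final answer: "110", "11", "1000"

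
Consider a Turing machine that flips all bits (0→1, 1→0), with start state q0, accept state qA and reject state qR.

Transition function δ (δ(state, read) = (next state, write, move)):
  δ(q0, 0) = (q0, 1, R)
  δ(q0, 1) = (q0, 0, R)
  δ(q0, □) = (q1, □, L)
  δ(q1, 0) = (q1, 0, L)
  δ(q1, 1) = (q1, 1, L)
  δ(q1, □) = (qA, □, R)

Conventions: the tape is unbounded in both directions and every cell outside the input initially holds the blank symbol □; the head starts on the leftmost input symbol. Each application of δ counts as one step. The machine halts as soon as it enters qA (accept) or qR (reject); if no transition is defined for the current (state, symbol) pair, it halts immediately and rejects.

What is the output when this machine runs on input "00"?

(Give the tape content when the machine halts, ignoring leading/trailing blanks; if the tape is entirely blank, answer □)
Step 0: [q0]00 (head at position 0)
Step 1: δ(q0, 0) = (q0, 1, R)  ⊢  1[q0]0 (head at position 1)
Step 2: δ(q0, 0) = (q0, 1, R)  ⊢  11[q0]□ (head at position 2)
Step 3: δ(q0, □) = (q1, □, L)  ⊢  1[q1]1□ (head at position 1)
Step 4: δ(q1, 1) = (q1, 1, L)  ⊢  [q1]11□ (head at position 0)
Step 5: δ(q1, 1) = (q1, 1, L)  ⊢  [q1]□11□ (head at position -1)
Step 6: δ(q1, □) = (qA, □, R)  ⊢  □[qA]11□ (head at position 0)
The machine is in qA, so it halts and accepts.
Tape content when halted (ignoring surrounding blanks): 11

Final answer: Output: 11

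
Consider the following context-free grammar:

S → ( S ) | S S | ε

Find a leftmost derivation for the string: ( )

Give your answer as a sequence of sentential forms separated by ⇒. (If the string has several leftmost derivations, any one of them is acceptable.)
Start with S.
Step 1: the leftmost non-terminal is S; apply S → ( S ):  ( S )
Step 2: the leftmost non-terminal is S; apply S → ε:  ( )

Final answer: S ⇒ ( S ) ⇒ ( )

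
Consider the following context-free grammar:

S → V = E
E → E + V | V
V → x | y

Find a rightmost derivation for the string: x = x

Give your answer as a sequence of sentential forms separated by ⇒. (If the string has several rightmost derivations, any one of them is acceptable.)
Start with S.
Step 1: the rightmost non-terminal is S; apply S → V = E:  V = E
Step 2: the rightmost non-terminal is E; apply E → V:  V = V
Step 3: the rightmost non-terminal is V; apply V → x:  V = x
Step 4: the rightmost non-terminal is V; apply V → x:  x = x

Final answer: S ⇒ V = E ⇒ V = V ⇒ V = x ⇒ x = x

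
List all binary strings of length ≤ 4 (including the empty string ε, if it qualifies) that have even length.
Checking every binary string of length 0 to 4:
  Length 0: accepted: ε | rejected: (none)
  Length 1: accepted: (none) | rejected: 0, 1
  Length 2: accepted: 00, 01, 10, 11 | rejected: (none)
  Length 3: accepted: (none) | rejected: 000, 001, 010, 011, 100, 101, 110, 111
  Length 4: accepted: 0000, 0001, 0010, 0011, 0100, 0101, 0110, 0111, 1000, 1001, 1010, 1011, 1100, 1101, 1110, 1111 | rejected: (none)
Total: 21 string(s).

Final answer: ε, 00, 01, 10, 11, 0000, 0001, 0010, 0011, 0100, 0101, 0110, 0111, 1000, 1001, 1010, 1011, 1100, 1101, 1110, 1111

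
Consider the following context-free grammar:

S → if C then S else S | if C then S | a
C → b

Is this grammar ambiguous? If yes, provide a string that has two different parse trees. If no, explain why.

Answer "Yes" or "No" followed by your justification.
The 'dangling else' can attach to either if. Two leftmost derivations of  if b then if b then a else a:
  (1) S ⇒ if C then S else S ⇒ if b then S else S ⇒ if b then if C then S else S ⇒ if b then if b then S else S ⇒ if b then if b then a else S ⇒ if b then if b then a else a   (else belongs to the outer if)
  (2) S ⇒ if C then S ⇒ if b then S ⇒ if b then if C then S else S ⇒ if b then if b then S else S ⇒ if b then if b then a else S ⇒ if b then if b then a else a   (else belongs to the inner if)
Two distinct parse trees for the same string, so the grammar is ambiguous.

Final answer: Yes - the string 'if b then if b then a else a' has two distinct leftmost derivations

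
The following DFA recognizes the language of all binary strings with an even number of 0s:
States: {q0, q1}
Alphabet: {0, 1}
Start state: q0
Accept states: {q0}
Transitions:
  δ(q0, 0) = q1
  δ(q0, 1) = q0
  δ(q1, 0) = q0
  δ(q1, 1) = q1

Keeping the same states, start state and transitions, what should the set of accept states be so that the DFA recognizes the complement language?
The DFA is complete (every state has a transition on every symbol), so the complement
is recognized by the same DFA with accepting and non-accepting states swapped.
Original accept states: {q0}
Complement accept states = All states - Original accept states
= {q0, q1} - {q0}
= {q1}
Complement language: strings with an ODD number of 0s

Final answer: {q1}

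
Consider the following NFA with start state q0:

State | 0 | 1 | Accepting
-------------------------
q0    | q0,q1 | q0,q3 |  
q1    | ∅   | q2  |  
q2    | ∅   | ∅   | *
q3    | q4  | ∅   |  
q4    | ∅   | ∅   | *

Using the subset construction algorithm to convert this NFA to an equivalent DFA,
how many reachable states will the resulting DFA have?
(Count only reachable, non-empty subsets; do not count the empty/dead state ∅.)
Start subset: {q0}
{q0}: on 0 → {q0, q1}, on 1 → {q0, q3}
{q0, q1}: on 0 → {q0, q1}, on 1 → {q0, q2, q3}
{q0, q3}: on 0 → {q0, q1, q4}, on 1 → {q0, q3}
{q0, q2, q3}: on 0 → {q0, q1, q4}, on 1 → {q0, q3}
{q0, q1, q4}: on 0 → {q0, q1}, on 1 → {q0, q2, q3}
Reachable non-empty subsets: {q0}, {q0, q1}, {q0, q3}, {q0, q2, q3}, {q0, q1, q4} — 5 in total.

Final answer: 5 states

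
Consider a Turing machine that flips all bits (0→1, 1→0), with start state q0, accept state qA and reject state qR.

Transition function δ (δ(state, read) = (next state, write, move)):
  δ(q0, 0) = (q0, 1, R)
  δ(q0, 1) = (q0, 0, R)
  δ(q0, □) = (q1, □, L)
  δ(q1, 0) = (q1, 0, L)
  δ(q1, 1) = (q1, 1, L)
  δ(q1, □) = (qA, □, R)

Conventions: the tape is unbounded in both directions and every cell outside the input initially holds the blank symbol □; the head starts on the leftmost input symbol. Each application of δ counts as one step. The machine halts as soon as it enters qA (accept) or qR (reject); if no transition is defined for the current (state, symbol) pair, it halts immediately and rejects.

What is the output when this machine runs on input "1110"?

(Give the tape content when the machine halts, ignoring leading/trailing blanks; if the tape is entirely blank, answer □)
Step 0: [q0]1110 (head at position 0)
Step 1: δ(q0, 1) = (q0, 0, R)  ⊢  0[q0]110 (head at position 1)
Step 2: δ(q0, 1) = (q0, 0, R)  ⊢  00[q0]10 (head at position 2)
Step 3: δ(q0, 1) = (q0, 0, R)  ⊢  000[q0]0 (head at position 3)
Step 4: δ(q0, 0) = (q0, 1, R)  ⊢  0001[q0]□ (head at position 4)
Step 5: δ(q0, □) = (q1, □, L)  ⊢  000[q1]1□ (head at position 3)
Step 6: δ(q1, 1) = (q1, 1, L)  ⊢  00[q1]01□ (head at position 2)
Step 7: δ(q1, 0) = (q1, 0, L)  ⊢  0[q1]001□ (head at position 1)
Step 8: δ(q1, 0) = (q1, 0, L)  ⊢  [q1]0001□ (head at position 0)
Step 9: δ(q1, 0) = (q1, 0, L)  ⊢  [q1]□0001□ (head at position -1)
Step 10: δ(q1, □) = (qA, □, R)  ⊢  □[qA]0001□ (head at position 0)
The machine is in qA, so it halts and accepts.
Tape content when halted (ignoring surrounding blanks): 0001

Final answer: Output: 0001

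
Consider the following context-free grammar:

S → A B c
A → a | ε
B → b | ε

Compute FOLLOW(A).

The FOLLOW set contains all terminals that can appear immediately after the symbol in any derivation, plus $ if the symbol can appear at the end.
A occurs in S → A B c followed by B c. Add FIRST(B) minus ε = {b}; B is nullable (B → ε), so what follows B can also follow A: the terminal c. FOLLOW(A) = {b, c}.

Final answer: {b, c}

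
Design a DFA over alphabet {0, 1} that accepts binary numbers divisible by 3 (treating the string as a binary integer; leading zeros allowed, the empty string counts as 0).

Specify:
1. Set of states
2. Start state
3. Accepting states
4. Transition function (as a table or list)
One valid DFA (any DFA recognizing the same language is acceptable):
States: {q0, q1, q2}
Start: q0
Accepting: {q0}
Transitions (accepting states marked with *):
State | 0 | 1 | Accepting
-------------------------
q0    | q0 | q1 | *
q1    | q2 | q0 |  
q2    | q1 | q2 |  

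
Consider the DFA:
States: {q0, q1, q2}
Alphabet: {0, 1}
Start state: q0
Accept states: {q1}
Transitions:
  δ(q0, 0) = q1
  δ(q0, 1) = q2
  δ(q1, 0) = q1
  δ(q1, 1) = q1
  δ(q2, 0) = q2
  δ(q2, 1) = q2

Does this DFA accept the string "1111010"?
Processing string "1111010":
  q0 --1--> q2
  q2 --1--> q2
  q2 --1--> q2
  q2 --1--> q2
  q2 --0--> q2
  q2 --1--> q2
  q2 --0--> q2
Final state: q2
Accept states: {q1}
q2 is not an accept state, so the string is rejected.

Final answer: No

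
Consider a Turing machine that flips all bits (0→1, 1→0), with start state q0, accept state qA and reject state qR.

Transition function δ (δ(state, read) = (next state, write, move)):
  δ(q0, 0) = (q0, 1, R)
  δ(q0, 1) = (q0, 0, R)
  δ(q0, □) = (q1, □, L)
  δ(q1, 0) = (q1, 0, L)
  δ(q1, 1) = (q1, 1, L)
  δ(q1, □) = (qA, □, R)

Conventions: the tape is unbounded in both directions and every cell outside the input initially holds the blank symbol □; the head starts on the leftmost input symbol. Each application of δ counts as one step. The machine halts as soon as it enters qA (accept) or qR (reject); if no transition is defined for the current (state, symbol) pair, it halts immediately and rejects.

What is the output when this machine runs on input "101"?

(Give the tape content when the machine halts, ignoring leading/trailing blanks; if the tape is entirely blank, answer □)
Step 0: [q0]101 (head at position 0)
Step 1: δ(q0, 1) = (q0, 0, R)  ⊢  0[q0]01 (head at position 1)
Step 2: δ(q0, 0) = (q0, 1, R)  ⊢  01[q0]1 (head at position 2)
Step 3: δ(q0, 1) = (q0, 0, R)  ⊢  010[q0]□ (head at position 3)
Step 4: δ(q0, □) = (q1, □, L)  ⊢  01[q1]0□ (head at position 2)
Step 5: δ(q1, 0) = (q1, 0, L)  ⊢  0[q1]10□ (head at position 1)
Step 6: δ(q1, 1) = (q1, 1, L)  ⊢  [q1]010□ (head at position 0)
Step 7: δ(q1, 0) = (q1, 0, L)  ⊢  [q1]□010□ (head at position -1)
Step 8: δ(q1, □) = (qA, □, R)  ⊢  □[qA]010□ (head at position 0)
The machine is in qA, so it halts and accepts.
Tape content when halted (ignoring surrounding blanks): 010

Final answer: Output: 010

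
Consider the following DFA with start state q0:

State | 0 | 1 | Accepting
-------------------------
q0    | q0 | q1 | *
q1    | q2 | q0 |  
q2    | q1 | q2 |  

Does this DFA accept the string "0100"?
Start in q0.
Read '0': q0 → q0
Read '1': q0 → q1
Read '0': q1 → q2
Read '0': q2 → q1
Final state q1 is not accepting, so the string is rejected.

Final answer: No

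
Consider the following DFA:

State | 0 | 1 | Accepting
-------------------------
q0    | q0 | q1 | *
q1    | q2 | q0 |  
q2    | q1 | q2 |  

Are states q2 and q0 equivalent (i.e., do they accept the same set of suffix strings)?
Try the suffix ε (the empty string).
From q2: q2 — not accepting.
From q0: q0 — accepting.
The two states disagree on this suffix, so they are not equivalent.

Final answer: No. Distinguishing string: ε (the empty string) - accepted from q0 but not from q2.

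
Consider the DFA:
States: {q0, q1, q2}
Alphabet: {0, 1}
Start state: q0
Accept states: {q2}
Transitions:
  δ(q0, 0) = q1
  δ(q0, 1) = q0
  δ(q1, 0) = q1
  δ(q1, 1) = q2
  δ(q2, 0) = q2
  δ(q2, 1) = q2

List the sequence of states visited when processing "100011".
Starting at q0
Read '1': q0 -> q0
Read '0': q0 -> q1
Read '0': q1 -> q1
Read '0': q1 -> q1
Read '1': q1 -> q2
Read '1': q2 -> q2

Final answer: q0 -> q0 -> q1 -> q1 -> q1 -> q2 -> q2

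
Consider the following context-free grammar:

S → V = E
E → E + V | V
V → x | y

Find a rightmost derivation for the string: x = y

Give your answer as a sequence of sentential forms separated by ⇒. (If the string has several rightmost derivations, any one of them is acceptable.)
Start with S.
Step 1: the rightmost non-terminal is S; apply S → V = E:  V = E
Step 2: the rightmost non-terminal is E; apply E → V:  V = V
Step 3: the rightmost non-terminal is V; apply V → y:  V = y
Step 4: the rightmost non-terminal is V; apply V → x:  x = y

Final answer: S ⇒ V = E ⇒ V = V ⇒ V = y ⇒ x = y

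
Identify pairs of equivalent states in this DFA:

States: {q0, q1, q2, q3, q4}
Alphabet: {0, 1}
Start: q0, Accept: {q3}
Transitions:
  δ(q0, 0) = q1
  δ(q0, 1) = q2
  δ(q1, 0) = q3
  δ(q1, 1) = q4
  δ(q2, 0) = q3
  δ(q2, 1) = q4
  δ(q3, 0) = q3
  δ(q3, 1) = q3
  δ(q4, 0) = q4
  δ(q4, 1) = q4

Using the table-filling algorithm:
Round 0 – mark pairs where exactly one state is accepting: (q0,q3), (q1,q3), (q2,q3), (q3,q4)
Round 1 – newly marked: (q0,q1) [on 0: q1 vs q3, already marked]; (q0,q2) [on 0: q1 vs q3, already marked]; (q1,q4) [on 0: q3 vs q4, already marked]; (q2,q4) [on 0: q3 vs q4, already marked]
Round 2 – newly marked: (q0,q4) [on 0: q1 vs q4, already marked]
No further pairs can be marked.
(q1, q2) unmarked: δ(q1,0)=q3, δ(q2,0)=q3; δ(q1,1)=q4, δ(q2,1)=q4 → equivalent
Equivalent pairs: (q1, q2)

Final answer: Equivalent pairs: (q1, q2)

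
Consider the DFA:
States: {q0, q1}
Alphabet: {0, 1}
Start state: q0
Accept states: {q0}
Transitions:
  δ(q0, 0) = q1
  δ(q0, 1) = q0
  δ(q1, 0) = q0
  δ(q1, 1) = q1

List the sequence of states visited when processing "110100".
Starting at q0
Read '1': q0 -> q0
Read '1': q0 -> q0
Read '0': q0 -> q1
Read '1': q1 -> q1
Read '0': q1 -> q0
Read '0': q0 -> q1

Final answer: q0 -> q0 -> q0 -> q1 -> q1 -> q0 -> q1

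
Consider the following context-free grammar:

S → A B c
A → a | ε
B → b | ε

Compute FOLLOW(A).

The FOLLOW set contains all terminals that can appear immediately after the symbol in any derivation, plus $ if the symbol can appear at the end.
A occurs in S → A B c followed by B c. Add FIRST(B) minus ε = {b}; B is nullable (B → ε), so what follows B can also follow A: the terminal c. FOLLOW(A) = {b, c}.

Final answer: {b, c}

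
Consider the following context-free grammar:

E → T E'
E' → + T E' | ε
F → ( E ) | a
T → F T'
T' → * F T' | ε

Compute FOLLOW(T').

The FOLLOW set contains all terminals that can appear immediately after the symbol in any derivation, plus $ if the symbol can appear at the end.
Useful FIRST sets: FIRST(E') = {+, ε}, FIRST(T') = {*, ε} (both E' and T' are nullable).
FOLLOW(E): E is the start symbol → $; E appears in F → ( E ) followed by ')' → FOLLOW(E) = {), $}.
FOLLOW(E'): E' appears at the right end of E → T E' and of E' → + T E', so FOLLOW(E') ⊇ FOLLOW(E) (the second occurrence adds nothing new). FOLLOW(E') = {), $}.
FOLLOW(T): in E → T E' and E' → + T E', T is followed by E': add FIRST(E') minus ε = {+}; since E' is nullable, also add FOLLOW(E) and FOLLOW(E') = {), $}. FOLLOW(T) = {+, ), $}.
FOLLOW(T'): T' appears at the right end of T → F T' and of T' → * F T', so FOLLOW(T') = FOLLOW(T) = {+, ), $}.

Final answer: {$, ), +}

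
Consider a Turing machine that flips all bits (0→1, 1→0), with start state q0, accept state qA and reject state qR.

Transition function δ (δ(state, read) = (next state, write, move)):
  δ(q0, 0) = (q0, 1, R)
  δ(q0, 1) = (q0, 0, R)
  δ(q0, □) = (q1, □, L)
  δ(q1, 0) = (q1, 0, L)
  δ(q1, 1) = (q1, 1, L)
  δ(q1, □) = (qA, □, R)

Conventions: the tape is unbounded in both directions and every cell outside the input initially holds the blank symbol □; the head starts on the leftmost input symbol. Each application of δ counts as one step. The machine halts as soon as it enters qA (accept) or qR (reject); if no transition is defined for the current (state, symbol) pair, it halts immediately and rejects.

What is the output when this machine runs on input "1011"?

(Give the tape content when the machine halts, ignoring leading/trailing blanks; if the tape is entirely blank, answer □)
Step 0: [q0]1011 (head at position 0)
Step 1: δ(q0, 1) = (q0, 0, R)  ⊢  0[q0]011 (head at position 1)
Step 2: δ(q0, 0) = (q0, 1, R)  ⊢  01[q0]11 (head at position 2)
Step 3: δ(q0, 1) = (q0, 0, R)  ⊢  010[q0]1 (head at position 3)
Step 4: δ(q0, 1) = (q0, 0, R)  ⊢  0100[q0]□ (head at position 4)
Step 5: δ(q0, □) = (q1, □, L)  ⊢  010[q1]0□ (head at position 3)
Step 6: δ(q1, 0) = (q1, 0, L)  ⊢  01[q1]00□ (head at position 2)
Step 7: δ(q1, 0) = (q1, 0, L)  ⊢  0[q1]100□ (head at position 1)
Step 8: δ(q1, 1) = (q1, 1, L)  ⊢  [q1]0100□ (head at position 0)
Step 9: δ(q1, 0) = (q1, 0, L)  ⊢  [q1]□0100□ (head at position -1)
Step 10: δ(q1, □) = (qA, □, R)  ⊢  □[qA]0100□ (head at position 0)
The machine is in qA, so it halts and accepts.
Tape content when halted (ignoring surrounding blanks): 0100

Final answer: Output: 0100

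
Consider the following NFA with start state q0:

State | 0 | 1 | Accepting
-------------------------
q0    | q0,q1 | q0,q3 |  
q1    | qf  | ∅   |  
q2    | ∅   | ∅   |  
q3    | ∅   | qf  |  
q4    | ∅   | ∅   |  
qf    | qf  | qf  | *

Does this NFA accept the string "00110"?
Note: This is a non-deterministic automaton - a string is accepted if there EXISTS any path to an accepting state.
Track the set of states the NFA could be in: start {q0}
Read '0': {q0} → {q0, q1}
Read '0': {q0, q1} → {q0, q1, qf}
Read '1': {q0, q1, qf} → {q0, q3, qf}
Read '1': {q0, q3, qf} → {q0, q3, qf}
Read '0': {q0, q3, qf} → {q0, q1, qf}
Final set {q0, q1, qf} contains accepting state(s) {qf} → accepted.

Final answer: Yes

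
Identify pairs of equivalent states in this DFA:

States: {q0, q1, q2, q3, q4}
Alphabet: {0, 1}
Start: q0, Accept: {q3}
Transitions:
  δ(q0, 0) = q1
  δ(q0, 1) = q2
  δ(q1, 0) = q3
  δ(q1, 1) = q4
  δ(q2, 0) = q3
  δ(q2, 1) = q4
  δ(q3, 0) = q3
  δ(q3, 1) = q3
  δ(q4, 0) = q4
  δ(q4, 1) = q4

Using the table-filling algorithm:
Round 0 – mark pairs where exactly one state is accepting: (q0,q3), (q1,q3), (q2,q3), (q3,q4)
Round 1 – newly marked: (q0,q1) [on 0: q1 vs q3, already marked]; (q0,q2) [on 0: q1 vs q3, already marked]; (q1,q4) [on 0: q3 vs q4, already marked]; (q2,q4) [on 0: q3 vs q4, already marked]
Round 2 – newly marked: (q0,q4) [on 0: q1 vs q4, already marked]
No further pairs can be marked.
(q1, q2) unmarked: δ(q1,0)=q3, δ(q2,0)=q3; δ(q1,1)=q4, δ(q2,1)=q4 → equivalent
Equivalent pairs: (q1, q2)

Final answer: Equivalent pairs: (q1, q2)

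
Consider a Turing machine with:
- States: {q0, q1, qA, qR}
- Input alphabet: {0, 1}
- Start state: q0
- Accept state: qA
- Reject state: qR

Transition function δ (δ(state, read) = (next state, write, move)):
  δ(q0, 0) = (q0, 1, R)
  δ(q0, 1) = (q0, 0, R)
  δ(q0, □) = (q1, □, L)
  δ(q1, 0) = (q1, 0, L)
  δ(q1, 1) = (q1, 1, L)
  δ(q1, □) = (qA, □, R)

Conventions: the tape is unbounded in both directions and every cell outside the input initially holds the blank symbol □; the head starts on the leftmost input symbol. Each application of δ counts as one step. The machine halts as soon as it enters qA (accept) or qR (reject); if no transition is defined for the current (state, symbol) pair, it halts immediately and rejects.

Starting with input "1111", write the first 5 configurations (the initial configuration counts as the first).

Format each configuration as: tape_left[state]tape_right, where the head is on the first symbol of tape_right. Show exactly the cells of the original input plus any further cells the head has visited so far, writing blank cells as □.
Step 0: [q0]1111 (head at position 0)
Step 1: δ(q0, 1) = (q0, 0, R)  ⊢  0[q0]111 (head at position 1)
Step 2: δ(q0, 1) = (q0, 0, R)  ⊢  00[q0]11 (head at position 2)
Step 3: δ(q0, 1) = (q0, 0, R)  ⊢  000[q0]1 (head at position 3)
Step 4: δ(q0, 1) = (q0, 0, R)  ⊢  0000[q0]□ (head at position 4)

Final answer: [q0]1111 ⊢ 0[q0]111 ⊢ 00[q0]11 ⊢ 000[q0]1 ⊢ 0000[q0]□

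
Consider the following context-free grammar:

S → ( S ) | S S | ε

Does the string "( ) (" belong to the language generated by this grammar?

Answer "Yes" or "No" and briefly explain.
Each production adds parentheses only in matched pairs (S → ( S )) or none at all, so every derived string has equally many '(' and ')'. The string ( ) ( has two '(' and one ')', so it cannot be derived.

Final answer: No - no valid derivation exists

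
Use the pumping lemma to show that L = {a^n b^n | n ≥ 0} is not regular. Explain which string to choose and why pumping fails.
Language: L = {a^n b^n | n ≥ 0} (equal numbers of a's followed by b's)
Step 1: Assume for contradiction that L is regular, with pumping length p.
Step 2: Choose s = a^p b^p. Then s ∈ L (it has p a's followed by p b's) and |s| ≥ p.
Step 3: Consider any decomposition s = xyz with |xy| ≤ p and |y| > 0. Since |xy| ≤ p and the first p symbols of s are all a's, y = a^k for some k with 1 ≤ k ≤ p.
Step 4: Pumping up (i = 2): xy²z = a^(p+k) b^p, which has more a's than b's, so xy²z ∉ L.
This contradicts the pumping lemma, so L is not regular.

Final answer: Choose s = a^p b^p. Since |xy| ≤ p, y = a^k with k ≥ 1. Then xy²z = a^(p+k) b^p ∉ L.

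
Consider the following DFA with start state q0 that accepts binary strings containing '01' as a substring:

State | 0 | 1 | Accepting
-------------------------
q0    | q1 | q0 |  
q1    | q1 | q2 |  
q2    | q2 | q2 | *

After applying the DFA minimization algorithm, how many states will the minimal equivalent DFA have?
All 3 states are reachable from q0, so none can be removed as unreachable.
Table-filling: first mark every (accepting, non-accepting) pair as distinguishable (accepting: {q2}; non-accepting: {q0, q1}).
Round 1: (q0, q1) on '1' go to q0 and q2, already distinguishable → mark.
Every pair of states is distinguishable, so the DFA is already minimal.
Equivalence classes: {q0}, {q1}, {q2} → 3 states.

Final answer: 3 states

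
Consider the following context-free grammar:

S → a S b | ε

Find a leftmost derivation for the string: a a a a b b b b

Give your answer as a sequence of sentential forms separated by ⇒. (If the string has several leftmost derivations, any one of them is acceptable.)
Start with S.
Step 1: the leftmost non-terminal is S; apply S → a S b:  a S b
Step 2: the leftmost non-terminal is S; apply S → a S b:  a a S b b
Step 3: the leftmost non-terminal is S; apply S → a S b:  a a a S b b b
Step 4: the leftmost non-terminal is S; apply S → a S b:  a a a a S b b b b
Step 5: the leftmost non-terminal is S; apply S → ε:  a a a a b b b b

Final answer: S ⇒ a S b ⇒ a a S b b ⇒ a a a S b b b ⇒ a a a a S b b b b ⇒ a a a a b b b b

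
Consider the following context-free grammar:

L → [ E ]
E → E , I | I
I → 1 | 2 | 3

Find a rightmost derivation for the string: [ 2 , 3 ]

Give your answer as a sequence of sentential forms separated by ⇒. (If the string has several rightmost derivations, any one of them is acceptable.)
Start with L.
Step 1: the rightmost non-terminal is L; apply L → [ E ]:  [ E ]
Step 2: the rightmost non-terminal is E; apply E → E , I:  [ E , I ]
Step 3: the rightmost non-terminal is I; apply I → 3:  [ E , 3 ]
Step 4: the rightmost non-terminal is E; apply E → I:  [ I , 3 ]
Step 5: the rightmost non-terminal is I; apply I → 2:  [ 2 , 3 ]

Final answer: L ⇒ [ E ] ⇒ [ E , I ] ⇒ [ E , 3 ] ⇒ [ I , 3 ] ⇒ [ 2 , 3 ]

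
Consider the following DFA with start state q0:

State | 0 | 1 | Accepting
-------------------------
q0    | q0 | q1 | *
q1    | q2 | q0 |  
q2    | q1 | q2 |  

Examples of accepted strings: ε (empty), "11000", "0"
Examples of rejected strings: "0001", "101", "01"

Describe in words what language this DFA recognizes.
binary numbers divisible by 3 (treating the string as a binary integer; leading zeros allowed, the empty string counts as 0)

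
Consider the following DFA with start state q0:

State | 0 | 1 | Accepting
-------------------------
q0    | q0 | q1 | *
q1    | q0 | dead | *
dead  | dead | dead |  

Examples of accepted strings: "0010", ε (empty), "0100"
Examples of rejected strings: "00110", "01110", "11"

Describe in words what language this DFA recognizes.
binary strings with no two consecutive 1s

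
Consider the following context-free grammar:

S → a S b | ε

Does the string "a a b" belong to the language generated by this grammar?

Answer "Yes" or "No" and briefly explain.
Every derivation applies S → a S b some number n of times and then S → ε, producing a^n b^n with equally many a's and b's. The string a a b has two a's but only one b, so it cannot be derived.

Final answer: No - no valid derivation exists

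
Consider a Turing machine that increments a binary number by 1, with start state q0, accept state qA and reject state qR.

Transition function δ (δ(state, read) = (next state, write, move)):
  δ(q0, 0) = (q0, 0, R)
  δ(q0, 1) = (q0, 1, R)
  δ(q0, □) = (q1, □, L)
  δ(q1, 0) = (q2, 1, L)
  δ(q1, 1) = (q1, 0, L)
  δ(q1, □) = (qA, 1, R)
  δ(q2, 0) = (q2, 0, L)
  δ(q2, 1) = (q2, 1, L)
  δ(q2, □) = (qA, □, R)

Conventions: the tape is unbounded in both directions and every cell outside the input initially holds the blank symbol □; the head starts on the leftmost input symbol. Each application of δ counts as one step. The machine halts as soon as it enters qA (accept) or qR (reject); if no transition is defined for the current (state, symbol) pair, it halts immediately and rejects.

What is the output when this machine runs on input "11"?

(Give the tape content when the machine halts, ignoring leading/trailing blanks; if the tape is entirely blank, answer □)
Step 0: [q0]11 (head at position 0)
Step 1: δ(q0, 1) = (q0, 1, R)  ⊢  1[q0]1 (head at position 1)
Step 2: δ(q0, 1) = (q0, 1, R)  ⊢  11[q0]□ (head at position 2)
Step 3: δ(q0, □) = (q1, □, L)  ⊢  1[q1]1□ (head at position 1)
Step 4: δ(q1, 1) = (q1, 0, L)  ⊢  [q1]10□ (head at position 0)
Step 5: δ(q1, 1) = (q1, 0, L)  ⊢  [q1]□00□ (head at position -1)
Step 6: δ(q1, □) = (qA, 1, R)  ⊢  1[qA]00□ (head at position 0)
The machine is in qA, so it halts and accepts.
Tape content when halted (ignoring surrounding blanks): 100

Final answer: Output: 100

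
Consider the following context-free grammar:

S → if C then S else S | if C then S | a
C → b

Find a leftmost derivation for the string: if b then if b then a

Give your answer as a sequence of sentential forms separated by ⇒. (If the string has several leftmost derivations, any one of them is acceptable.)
Start with S.
Step 1: the leftmost non-terminal is S; apply S → if C then S:  if C then S
Step 2: the leftmost non-terminal is C; apply C → b:  if b then S
Step 3: the leftmost non-terminal is S; apply S → if C then S:  if b then if C then S
Step 4: the leftmost non-terminal is C; apply C → b:  if b then if b then S
Step 5: the leftmost non-terminal is S; apply S → a:  if b then if b then a

Final answer: S ⇒ if C then S ⇒ if b then S ⇒ if b then if C then S ⇒ if b then if b then S ⇒ if b then if b then a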